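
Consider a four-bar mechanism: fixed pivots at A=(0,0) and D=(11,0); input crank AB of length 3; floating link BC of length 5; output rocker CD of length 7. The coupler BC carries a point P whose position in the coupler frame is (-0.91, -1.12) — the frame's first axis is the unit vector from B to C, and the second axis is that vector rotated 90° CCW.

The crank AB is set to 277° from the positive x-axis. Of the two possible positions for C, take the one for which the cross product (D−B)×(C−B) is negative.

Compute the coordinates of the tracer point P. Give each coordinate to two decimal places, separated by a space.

A=(0,0), D=(11.00,0)
B = A + 3.00·(cos277°, sin277°) = (0.3656, -2.9776)
|BD| = 11.0434
circle(B,5.00) ∩ circle(D,7.00): a=4.4351, h=2.3087
  candidates: C₊=(4.0139,0.4414) cross=25.496; C₋=(5.2589,-4.0050) cross=-25.496
  mode - wants cross < 0 → take C=(5.2589,-4.0050) (cross=-25.496)
ex = (C−B)/|BC| = (0.9787,-0.2055); ey = (0.2055,0.9787)
P = B + -0.91·ex + -1.12·ey = (-0.7551,-3.8868)

-0.76 -3.89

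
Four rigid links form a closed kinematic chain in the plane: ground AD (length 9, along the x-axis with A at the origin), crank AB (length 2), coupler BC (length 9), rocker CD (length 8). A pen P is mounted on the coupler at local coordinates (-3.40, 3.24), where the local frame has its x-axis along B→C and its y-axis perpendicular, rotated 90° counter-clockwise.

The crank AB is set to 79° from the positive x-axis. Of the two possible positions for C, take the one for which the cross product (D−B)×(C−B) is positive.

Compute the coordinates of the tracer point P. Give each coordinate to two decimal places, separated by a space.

A=(0,0), D=(9.00,0)
B = A + 2.00·(cos79°, sin79°) = (0.3816, 1.9633)
|BD| = 8.8392
circle(B,9.00) ∩ circle(D,8.00): a=5.3812, h=7.2141
  candidates: C₊=(7.2307,7.8019) cross=63.766; C₋=(4.0261,-6.2658) cross=-63.766
  mode + wants cross > 0 → take C=(7.2307,7.8019) (cross=63.766)
ex = (C−B)/|BC| = (0.7610,0.6487); ey = (-0.6487,0.7610)
P = B + -3.40·ex + 3.24·ey = (-4.3077,2.2232)

-4.31 2.22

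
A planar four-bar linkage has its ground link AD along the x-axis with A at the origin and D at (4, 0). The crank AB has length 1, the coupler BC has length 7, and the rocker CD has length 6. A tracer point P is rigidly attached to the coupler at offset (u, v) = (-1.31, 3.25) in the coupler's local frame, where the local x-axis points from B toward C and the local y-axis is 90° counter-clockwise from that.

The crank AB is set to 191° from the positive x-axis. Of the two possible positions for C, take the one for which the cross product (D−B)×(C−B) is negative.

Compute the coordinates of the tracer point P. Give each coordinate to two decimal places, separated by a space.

0.93 2.75

A=(0,0), D=(4.00,0)
B = A + 1.00·(cos191°, sin191°) = (-0.9816, -0.1908)
|BD| = 4.9853
circle(B,7.00) ∩ circle(D,6.00): a=3.7965, h=5.8811
  candidates: C₊=(2.5870,5.8312) cross=29.319; C₋=(3.0372,-5.9222) cross=-29.319
  mode - wants cross < 0 → take C=(3.0372,-5.9222) (cross=-29.319)
ex = (C−B)/|BC| = (0.5741,-0.8188); ey = (0.8188,0.5741)
P = B + -1.31·ex + 3.25·ey = (0.9273,2.7477)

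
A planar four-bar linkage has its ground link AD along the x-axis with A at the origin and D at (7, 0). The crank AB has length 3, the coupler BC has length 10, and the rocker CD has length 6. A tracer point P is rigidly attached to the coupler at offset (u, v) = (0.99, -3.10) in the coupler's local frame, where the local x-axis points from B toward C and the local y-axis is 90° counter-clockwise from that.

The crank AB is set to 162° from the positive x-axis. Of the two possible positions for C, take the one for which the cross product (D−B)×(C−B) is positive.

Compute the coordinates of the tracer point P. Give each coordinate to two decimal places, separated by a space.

-0.46 -1.27

A=(0,0), D=(7.00,0)
B = A + 3.00·(cos162°, sin162°) = (-2.8532, 0.9271)
|BD| = 9.8967
circle(B,10.00) ∩ circle(D,6.00): a=8.1817, h=5.7497
  candidates: C₊=(5.8312,5.8851) cross=56.903; C₋=(4.7540,-5.5638) cross=-56.903
  mode + wants cross > 0 → take C=(5.8312,5.8851) (cross=56.903)
ex = (C−B)/|BC| = (0.8684,0.4958); ey = (-0.4958,0.8684)
P = B + 0.99·ex + -3.10·ey = (-0.4564,-1.2743)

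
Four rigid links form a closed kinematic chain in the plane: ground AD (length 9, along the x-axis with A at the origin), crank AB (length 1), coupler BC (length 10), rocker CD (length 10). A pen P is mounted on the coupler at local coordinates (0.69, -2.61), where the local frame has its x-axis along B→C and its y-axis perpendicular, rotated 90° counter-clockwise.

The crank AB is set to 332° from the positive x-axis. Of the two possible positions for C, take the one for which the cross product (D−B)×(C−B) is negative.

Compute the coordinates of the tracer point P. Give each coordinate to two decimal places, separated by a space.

A=(0,0), D=(9.00,0)
B = A + 1.00·(cos332°, sin332°) = (0.8829, -0.4695)
|BD| = 8.1306
circle(B,10.00) ∩ circle(D,10.00): a=4.0653, h=9.1364
  candidates: C₊=(4.4139,8.8864) cross=74.284; C₋=(5.4690,-9.3559) cross=-74.284
  mode - wants cross < 0 → take C=(5.4690,-9.3559) (cross=-74.284)
ex = (C−B)/|BC| = (0.4586,-0.8886); ey = (0.8886,0.4586)
P = B + 0.69·ex + -2.61·ey = (-1.1200,-2.2796)

-1.12 -2.28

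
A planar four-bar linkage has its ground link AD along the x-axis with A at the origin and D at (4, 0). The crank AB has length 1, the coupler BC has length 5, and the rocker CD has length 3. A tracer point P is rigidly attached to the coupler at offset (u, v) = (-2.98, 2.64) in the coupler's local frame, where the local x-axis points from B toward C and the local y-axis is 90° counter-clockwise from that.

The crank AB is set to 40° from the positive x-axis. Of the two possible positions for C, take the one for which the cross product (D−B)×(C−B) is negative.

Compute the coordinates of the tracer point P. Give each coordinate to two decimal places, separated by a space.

A=(0,0), D=(4.00,0)
B = A + 1.00·(cos40°, sin40°) = (0.7660, 0.6428)
|BD| = 3.2972
circle(B,5.00) ∩ circle(D,3.00): a=4.0749, h=2.8974
  candidates: C₊=(5.3276,2.6903) cross=9.554; C₋=(4.1979,-2.9935) cross=-9.554
  mode - wants cross < 0 → take C=(4.1979,-2.9935) (cross=-9.554)
ex = (C−B)/|BC| = (0.6864,-0.7273); ey = (0.7273,0.6864)
P = B + -2.98·ex + 2.64·ey = (0.6406,4.6220)

0.64 4.62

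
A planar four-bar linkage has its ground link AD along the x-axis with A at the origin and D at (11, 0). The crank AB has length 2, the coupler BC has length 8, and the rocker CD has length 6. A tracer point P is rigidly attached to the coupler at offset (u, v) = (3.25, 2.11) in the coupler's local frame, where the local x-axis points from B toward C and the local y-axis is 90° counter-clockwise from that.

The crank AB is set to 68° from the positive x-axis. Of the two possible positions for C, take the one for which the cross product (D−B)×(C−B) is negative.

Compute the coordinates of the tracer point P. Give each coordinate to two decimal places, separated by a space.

A=(0,0), D=(11.00,0)
B = A + 2.00·(cos68°, sin68°) = (0.7492, 1.8544)
|BD| = 10.4172
circle(B,8.00) ∩ circle(D,6.00): a=6.5525, h=4.5896
  candidates: C₊=(8.0141,5.2043) cross=47.811; C₋=(6.3801,-3.8284) cross=-47.811
  mode - wants cross < 0 → take C=(6.3801,-3.8284) (cross=-47.811)
ex = (C−B)/|BC| = (0.7039,-0.7103); ey = (0.7103,0.7039)
P = B + 3.25·ex + 2.11·ey = (4.5356,1.0309)

4.54 1.03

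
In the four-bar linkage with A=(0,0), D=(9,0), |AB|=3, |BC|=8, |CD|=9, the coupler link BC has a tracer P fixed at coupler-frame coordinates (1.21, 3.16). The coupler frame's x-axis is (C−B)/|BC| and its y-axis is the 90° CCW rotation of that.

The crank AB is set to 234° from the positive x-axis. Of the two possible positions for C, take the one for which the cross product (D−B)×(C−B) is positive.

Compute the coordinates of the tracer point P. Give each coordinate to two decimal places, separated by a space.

A=(0,0), D=(9.00,0)
B = A + 3.00·(cos234°, sin234°) = (-1.7634, -2.4271)
|BD| = 11.0336
circle(B,8.00) ∩ circle(D,9.00): a=4.7464, h=6.4398
  candidates: C₊=(1.4503,4.8991) cross=71.055; C₋=(4.2834,-7.6651) cross=-71.055
  mode + wants cross > 0 → take C=(1.4503,4.8991) (cross=71.055)
ex = (C−B)/|BC| = (0.4017,0.9158); ey = (-0.9158,0.4017)
P = B + 1.21·ex + 3.16·ey = (-4.1711,-0.0496)

-4.17 -0.05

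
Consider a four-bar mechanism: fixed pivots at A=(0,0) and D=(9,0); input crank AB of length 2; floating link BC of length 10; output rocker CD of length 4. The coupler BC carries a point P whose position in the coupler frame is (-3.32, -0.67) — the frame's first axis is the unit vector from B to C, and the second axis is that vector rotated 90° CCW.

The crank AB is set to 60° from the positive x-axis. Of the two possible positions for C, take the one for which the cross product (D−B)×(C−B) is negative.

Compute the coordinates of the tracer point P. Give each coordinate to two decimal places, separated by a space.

A=(0,0), D=(9.00,0)
B = A + 2.00·(cos60°, sin60°) = (1.0000, 1.7321)
|BD| = 8.1854
circle(B,10.00) ∩ circle(D,4.00): a=9.2238, h=3.8629
  candidates: C₊=(10.8323,3.5556) cross=31.619; C₋=(9.1975,-3.9951) cross=-31.619
  mode - wants cross < 0 → take C=(9.1975,-3.9951) (cross=-31.619)
ex = (C−B)/|BC| = (0.8198,-0.5727); ey = (0.5727,0.8198)
P = B + -3.32·ex + -0.67·ey = (-2.1053,3.0842)

-2.11 3.08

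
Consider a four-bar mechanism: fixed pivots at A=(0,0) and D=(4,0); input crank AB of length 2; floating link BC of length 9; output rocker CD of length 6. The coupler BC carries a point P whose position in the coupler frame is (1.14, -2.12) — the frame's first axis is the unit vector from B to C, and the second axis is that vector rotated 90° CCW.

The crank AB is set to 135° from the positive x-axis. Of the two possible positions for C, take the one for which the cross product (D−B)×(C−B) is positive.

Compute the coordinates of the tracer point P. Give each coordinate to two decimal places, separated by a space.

A=(0,0), D=(4.00,0)
B = A + 2.00·(cos135°, sin135°) = (-1.4142, 1.4142)
|BD| = 5.5959
circle(B,9.00) ∩ circle(D,6.00): a=6.8188, h=5.8741
  candidates: C₊=(6.6677,5.3743) cross=32.870; C₋=(3.6987,-5.9924) cross=-32.870
  mode + wants cross > 0 → take C=(6.6677,5.3743) (cross=32.870)
ex = (C−B)/|BC| = (0.8980,0.4400); ey = (-0.4400,0.8980)
P = B + 1.14·ex + -2.12·ey = (0.5423,0.0121)

0.54 0.01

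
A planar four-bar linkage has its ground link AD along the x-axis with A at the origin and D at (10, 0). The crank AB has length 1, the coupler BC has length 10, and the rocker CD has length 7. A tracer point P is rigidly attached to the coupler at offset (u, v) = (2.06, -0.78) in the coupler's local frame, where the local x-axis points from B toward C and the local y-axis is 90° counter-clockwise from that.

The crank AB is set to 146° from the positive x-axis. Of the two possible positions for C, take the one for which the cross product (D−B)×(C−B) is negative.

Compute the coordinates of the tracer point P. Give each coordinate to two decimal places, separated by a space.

0.18 -1.40

A=(0,0), D=(10.00,0)
B = A + 1.00·(cos146°, sin146°) = (-0.8290, 0.5592)
|BD| = 10.8435
circle(B,10.00) ∩ circle(D,7.00): a=7.7734, h=6.2908
  candidates: C₊=(7.2584,6.4408) cross=68.214; C₋=(6.6096,-6.1241) cross=-68.214
  mode - wants cross < 0 → take C=(6.6096,-6.1241) (cross=-68.214)
ex = (C−B)/|BC| = (0.7439,-0.6683); ey = (0.6683,0.7439)
P = B + 2.06·ex + -0.78·ey = (0.1820,-1.3978)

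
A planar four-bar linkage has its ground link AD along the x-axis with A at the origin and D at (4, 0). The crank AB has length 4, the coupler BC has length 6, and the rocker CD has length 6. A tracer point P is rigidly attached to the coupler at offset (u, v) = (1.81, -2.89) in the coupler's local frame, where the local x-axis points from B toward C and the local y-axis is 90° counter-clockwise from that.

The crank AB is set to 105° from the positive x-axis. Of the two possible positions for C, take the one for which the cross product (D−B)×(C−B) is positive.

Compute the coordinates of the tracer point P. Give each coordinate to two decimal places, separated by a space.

A=(0,0), D=(4.00,0)
B = A + 4.00·(cos105°, sin105°) = (-1.0353, 3.8637)
|BD| = 6.3468
circle(B,6.00) ∩ circle(D,6.00): a=3.1734, h=5.0921
  candidates: C₊=(4.5822,5.9717) cross=32.319; C₋=(-1.6175,-2.1080) cross=-32.319
  mode + wants cross > 0 → take C=(4.5822,5.9717) (cross=32.319)
ex = (C−B)/|BC| = (0.9363,0.3513); ey = (-0.3513,0.9363)
P = B + 1.81·ex + -2.89·ey = (1.6747,1.7938)

1.67 1.79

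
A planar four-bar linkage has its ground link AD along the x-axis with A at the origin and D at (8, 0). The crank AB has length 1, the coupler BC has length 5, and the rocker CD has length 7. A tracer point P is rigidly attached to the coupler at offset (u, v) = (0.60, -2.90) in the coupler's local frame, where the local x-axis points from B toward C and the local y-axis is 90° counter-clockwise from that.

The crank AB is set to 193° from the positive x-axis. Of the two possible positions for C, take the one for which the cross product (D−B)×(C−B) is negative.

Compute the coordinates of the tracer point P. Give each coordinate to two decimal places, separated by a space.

-2.79 -2.57

A=(0,0), D=(8.00,0)
B = A + 1.00·(cos193°, sin193°) = (-0.9744, -0.2250)
|BD| = 8.9772
circle(B,5.00) ∩ circle(D,7.00): a=3.1519, h=3.8815
  candidates: C₊=(2.0793,3.7343) cross=34.845; C₋=(2.2738,-4.0262) cross=-34.845
  mode - wants cross < 0 → take C=(2.2738,-4.0262) (cross=-34.845)
ex = (C−B)/|BC| = (0.6496,-0.7603); ey = (0.7603,0.6496)
P = B + 0.60·ex + -2.90·ey = (-2.7893,-2.5650)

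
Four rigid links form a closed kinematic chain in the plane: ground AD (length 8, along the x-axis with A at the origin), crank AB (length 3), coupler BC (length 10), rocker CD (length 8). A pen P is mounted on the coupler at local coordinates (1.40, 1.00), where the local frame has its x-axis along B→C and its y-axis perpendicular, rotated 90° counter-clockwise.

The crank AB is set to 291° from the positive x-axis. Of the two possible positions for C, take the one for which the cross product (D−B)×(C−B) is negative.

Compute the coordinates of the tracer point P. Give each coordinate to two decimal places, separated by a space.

A=(0,0), D=(8.00,0)
B = A + 3.00·(cos291°, sin291°) = (1.0751, -2.8007)
|BD| = 7.4698
circle(B,10.00) ∩ circle(D,8.00): a=6.1446, h=7.8895
  candidates: C₊=(3.8134,6.8170) cross=58.933; C₋=(9.7295,-7.8108) cross=-58.933
  mode - wants cross < 0 → take C=(9.7295,-7.8108) (cross=-58.933)
ex = (C−B)/|BC| = (0.8654,-0.5010); ey = (0.5010,0.8654)
P = B + 1.40·ex + 1.00·ey = (2.7877,-2.6367)

2.79 -2.64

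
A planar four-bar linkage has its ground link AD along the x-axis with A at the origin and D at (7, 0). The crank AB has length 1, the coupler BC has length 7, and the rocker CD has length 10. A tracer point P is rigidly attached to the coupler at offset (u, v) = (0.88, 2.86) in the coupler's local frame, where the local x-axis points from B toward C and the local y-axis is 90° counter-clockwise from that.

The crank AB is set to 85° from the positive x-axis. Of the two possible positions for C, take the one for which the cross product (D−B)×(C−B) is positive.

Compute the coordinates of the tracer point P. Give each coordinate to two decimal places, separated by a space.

A=(0,0), D=(7.00,0)
B = A + 1.00·(cos85°, sin85°) = (0.0872, 0.9962)
|BD| = 6.9843
circle(B,7.00) ∩ circle(D,10.00): a=-0.1589, h=6.9982
  candidates: C₊=(0.9280,7.9455) cross=48.877; C₋=(-1.0683,-5.9078) cross=-48.877
  mode + wants cross > 0 → take C=(0.9280,7.9455) (cross=48.877)
ex = (C−B)/|BC| = (0.1201,0.9928); ey = (-0.9928,0.1201)
P = B + 0.88·ex + 2.86·ey = (-2.6464,2.2134)

-2.65 2.21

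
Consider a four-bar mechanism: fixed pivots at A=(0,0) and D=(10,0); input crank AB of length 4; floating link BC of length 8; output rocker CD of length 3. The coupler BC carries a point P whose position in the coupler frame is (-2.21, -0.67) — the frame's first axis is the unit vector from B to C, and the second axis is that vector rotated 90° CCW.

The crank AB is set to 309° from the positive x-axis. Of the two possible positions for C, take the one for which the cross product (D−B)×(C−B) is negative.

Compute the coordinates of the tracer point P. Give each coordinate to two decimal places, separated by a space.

A=(0,0), D=(10.00,0)
B = A + 4.00·(cos309°, sin309°) = (2.5173, -3.1086)
|BD| = 8.1027
circle(B,8.00) ∩ circle(D,3.00): a=7.4453, h=2.9271
  candidates: C₊=(8.2699,2.4509) cross=23.717; C₋=(10.5158,-2.9553) cross=-23.717
  mode - wants cross < 0 → take C=(10.5158,-2.9553) (cross=-23.717)
ex = (C−B)/|BC| = (0.9998,0.0192); ey = (-0.0192,0.9998)
P = B + -2.21·ex + -0.67·ey = (0.3205,-3.8208)

0.32 -3.82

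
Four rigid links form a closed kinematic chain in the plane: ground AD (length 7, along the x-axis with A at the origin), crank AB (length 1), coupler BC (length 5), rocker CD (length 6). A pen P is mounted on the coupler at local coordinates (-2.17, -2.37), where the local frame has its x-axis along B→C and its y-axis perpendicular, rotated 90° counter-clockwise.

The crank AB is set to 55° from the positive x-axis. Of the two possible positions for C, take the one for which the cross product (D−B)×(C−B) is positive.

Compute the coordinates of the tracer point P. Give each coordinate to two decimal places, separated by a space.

1.23 -2.33

A=(0,0), D=(7.00,0)
B = A + 1.00·(cos55°, sin55°) = (0.5736, 0.8192)
|BD| = 6.4784
circle(B,5.00) ∩ circle(D,6.00): a=2.3902, h=4.3917
  candidates: C₊=(3.4999,4.8733) cross=28.451; C₋=(2.3893,-3.8395) cross=-28.451
  mode + wants cross > 0 → take C=(3.4999,4.8733) (cross=28.451)
ex = (C−B)/|BC| = (0.5853,0.8108); ey = (-0.8108,0.5853)
P = B + -2.17·ex + -2.37·ey = (1.2252,-2.3275)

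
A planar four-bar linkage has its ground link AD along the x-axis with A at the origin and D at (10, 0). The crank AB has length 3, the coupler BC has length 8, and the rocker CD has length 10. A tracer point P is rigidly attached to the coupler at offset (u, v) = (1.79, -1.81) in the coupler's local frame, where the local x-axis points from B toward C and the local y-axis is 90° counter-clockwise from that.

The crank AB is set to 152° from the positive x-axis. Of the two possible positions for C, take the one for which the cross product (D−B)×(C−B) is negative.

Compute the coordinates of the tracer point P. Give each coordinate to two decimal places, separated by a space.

A=(0,0), D=(10.00,0)
B = A + 3.00·(cos152°, sin152°) = (-2.6488, 1.4084)
|BD| = 12.7270
circle(B,8.00) ∩ circle(D,10.00): a=4.9492, h=6.2853
  candidates: C₊=(2.9655,7.1075) cross=79.994; C₋=(1.5744,-5.3860) cross=-79.994
  mode - wants cross < 0 → take C=(1.5744,-5.3860) (cross=-79.994)
ex = (C−B)/|BC| = (0.5279,-0.8493); ey = (0.8493,0.5279)
P = B + 1.79·ex + -1.81·ey = (-3.2411,-1.0673)

-3.24 -1.07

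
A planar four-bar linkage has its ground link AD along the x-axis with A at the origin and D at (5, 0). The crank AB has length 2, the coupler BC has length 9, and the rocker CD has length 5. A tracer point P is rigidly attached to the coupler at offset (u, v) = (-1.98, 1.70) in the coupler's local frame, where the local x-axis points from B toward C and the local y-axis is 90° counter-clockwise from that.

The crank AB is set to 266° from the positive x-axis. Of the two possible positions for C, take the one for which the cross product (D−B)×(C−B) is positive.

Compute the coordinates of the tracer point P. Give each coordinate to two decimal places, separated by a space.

-2.71 -2.45

A=(0,0), D=(5.00,0)
B = A + 2.00·(cos266°, sin266°) = (-0.1395, -1.9951)
|BD| = 5.5132
circle(B,9.00) ∩ circle(D,5.00): a=7.8353, h=4.4280
  candidates: C₊=(5.5623,4.9683) cross=24.413; C₋=(8.7672,-3.2876) cross=-24.413
  mode + wants cross > 0 → take C=(5.5623,4.9683) (cross=24.413)
ex = (C−B)/|BC| = (0.6335,0.7737); ey = (-0.7737,0.6335)
P = B + -1.98·ex + 1.70·ey = (-2.7092,-2.4501)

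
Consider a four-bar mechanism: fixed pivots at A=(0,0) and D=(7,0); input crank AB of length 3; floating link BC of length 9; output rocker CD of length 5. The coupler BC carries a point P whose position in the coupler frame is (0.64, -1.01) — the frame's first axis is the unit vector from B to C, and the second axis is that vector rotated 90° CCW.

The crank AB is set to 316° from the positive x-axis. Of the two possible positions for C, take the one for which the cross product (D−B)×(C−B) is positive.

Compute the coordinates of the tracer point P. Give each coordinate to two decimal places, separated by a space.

A=(0,0), D=(7.00,0)
B = A + 3.00·(cos316°, sin316°) = (2.1580, -2.0840)
|BD| = 5.2714
circle(B,9.00) ∩ circle(D,5.00): a=7.9474, h=4.2236
  candidates: C₊=(7.7882,4.9375) cross=22.265; C₋=(11.1277,-2.8217) cross=-22.265
  mode + wants cross > 0 → take C=(7.7882,4.9375) (cross=22.265)
ex = (C−B)/|BC| = (0.6256,0.7802); ey = (-0.7802,0.6256)
P = B + 0.64·ex + -1.01·ey = (3.3464,-2.2165)

3.35 -2.22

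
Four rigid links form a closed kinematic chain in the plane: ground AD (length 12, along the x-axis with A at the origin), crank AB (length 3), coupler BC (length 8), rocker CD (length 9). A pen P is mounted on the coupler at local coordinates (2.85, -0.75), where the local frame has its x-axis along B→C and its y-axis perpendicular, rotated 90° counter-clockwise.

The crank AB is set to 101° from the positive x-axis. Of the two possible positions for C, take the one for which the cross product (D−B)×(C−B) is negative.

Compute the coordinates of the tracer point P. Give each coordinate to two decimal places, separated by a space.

0.36 0.15

A=(0,0), D=(12.00,0)
B = A + 3.00·(cos101°, sin101°) = (-0.5724, 2.9449)
|BD| = 12.9127
circle(B,8.00) ∩ circle(D,9.00): a=5.7981, h=5.5120
  candidates: C₊=(6.3299,6.9893) cross=71.175; C₋=(3.8158,-3.7442) cross=-71.175
  mode - wants cross < 0 → take C=(3.8158,-3.7442) (cross=-71.175)
ex = (C−B)/|BC| = (0.5485,-0.8361); ey = (0.8361,0.5485)
P = B + 2.85·ex + -0.75·ey = (0.3638,0.1505)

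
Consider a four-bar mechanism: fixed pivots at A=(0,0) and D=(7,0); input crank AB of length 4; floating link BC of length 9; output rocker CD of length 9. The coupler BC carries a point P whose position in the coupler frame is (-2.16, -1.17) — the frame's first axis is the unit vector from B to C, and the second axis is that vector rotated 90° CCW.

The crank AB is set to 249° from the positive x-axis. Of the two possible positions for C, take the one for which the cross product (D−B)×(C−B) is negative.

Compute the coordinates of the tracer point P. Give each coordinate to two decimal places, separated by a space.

-3.87 -3.44

A=(0,0), D=(7.00,0)
B = A + 4.00·(cos249°, sin249°) = (-1.4335, -3.7343)
|BD| = 9.2233
circle(B,9.00) ∩ circle(D,9.00): a=4.6116, h=7.7287
  candidates: C₊=(-0.3459,5.1997) cross=71.284; C₋=(5.9125,-8.9341) cross=-71.284
  mode - wants cross < 0 → take C=(5.9125,-8.9341) (cross=-71.284)
ex = (C−B)/|BC| = (0.8162,-0.5777); ey = (0.5777,0.8162)
P = B + -2.16·ex + -1.17·ey = (-3.8725,-3.4414)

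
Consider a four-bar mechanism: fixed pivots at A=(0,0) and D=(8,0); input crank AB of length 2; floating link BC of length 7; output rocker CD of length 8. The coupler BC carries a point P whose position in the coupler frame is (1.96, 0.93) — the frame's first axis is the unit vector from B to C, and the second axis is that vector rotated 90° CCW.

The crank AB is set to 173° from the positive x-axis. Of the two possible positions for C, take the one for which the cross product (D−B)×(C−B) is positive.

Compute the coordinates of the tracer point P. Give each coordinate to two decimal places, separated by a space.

A=(0,0), D=(8.00,0)
B = A + 2.00·(cos173°, sin173°) = (-1.9851, 0.2437)
|BD| = 9.9881
circle(B,7.00) ∩ circle(D,8.00): a=4.2431, h=5.5674
  candidates: C₊=(2.3926,5.7059) cross=55.607; C₋=(2.1209,-5.4255) cross=-55.607
  mode + wants cross > 0 → take C=(2.3926,5.7059) (cross=55.607)
ex = (C−B)/|BC| = (0.6254,0.7803); ey = (-0.7803,0.6254)
P = B + 1.96·ex + 0.93·ey = (-1.4850,2.3548)

-1.49 2.35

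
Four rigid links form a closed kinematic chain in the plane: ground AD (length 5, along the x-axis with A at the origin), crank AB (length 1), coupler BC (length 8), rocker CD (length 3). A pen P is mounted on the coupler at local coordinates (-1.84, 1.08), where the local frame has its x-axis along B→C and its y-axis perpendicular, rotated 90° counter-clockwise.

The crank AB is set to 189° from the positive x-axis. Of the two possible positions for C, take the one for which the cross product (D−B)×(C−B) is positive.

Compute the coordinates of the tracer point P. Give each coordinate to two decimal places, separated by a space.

A=(0,0), D=(5.00,0)
B = A + 1.00·(cos189°, sin189°) = (-0.9877, -0.1564)
|BD| = 5.9897
circle(B,8.00) ∩ circle(D,3.00): a=7.5861, h=2.5400
  candidates: C₊=(6.5294,2.5809) cross=15.214; C₋=(6.6621,-2.4975) cross=-15.214
  mode + wants cross > 0 → take C=(6.5294,2.5809) (cross=15.214)
ex = (C−B)/|BC| = (0.9396,0.3422); ey = (-0.3422,0.9396)
P = B + -1.84·ex + 1.08·ey = (-3.0862,0.2288)

-3.09 0.23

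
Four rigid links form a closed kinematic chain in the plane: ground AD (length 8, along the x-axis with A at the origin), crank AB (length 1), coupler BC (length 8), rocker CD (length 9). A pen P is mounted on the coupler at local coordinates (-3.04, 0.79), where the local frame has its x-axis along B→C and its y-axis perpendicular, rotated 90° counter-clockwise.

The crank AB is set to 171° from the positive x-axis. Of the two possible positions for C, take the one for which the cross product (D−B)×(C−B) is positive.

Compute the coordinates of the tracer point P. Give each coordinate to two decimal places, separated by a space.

A=(0,0), D=(8.00,0)
B = A + 1.00·(cos171°, sin171°) = (-0.9877, 0.1564)
|BD| = 8.9890
circle(B,8.00) ∩ circle(D,9.00): a=3.5489, h=7.1697
  candidates: C₊=(2.6855,7.2633) cross=64.449; C₋=(2.4359,-7.0740) cross=-64.449
  mode + wants cross > 0 → take C=(2.6855,7.2633) (cross=64.449)
ex = (C−B)/|BC| = (0.4591,0.8884); ey = (-0.8884,0.4591)
P = B + -3.04·ex + 0.79·ey = (-3.0853,-2.1815)

-3.09 -2.18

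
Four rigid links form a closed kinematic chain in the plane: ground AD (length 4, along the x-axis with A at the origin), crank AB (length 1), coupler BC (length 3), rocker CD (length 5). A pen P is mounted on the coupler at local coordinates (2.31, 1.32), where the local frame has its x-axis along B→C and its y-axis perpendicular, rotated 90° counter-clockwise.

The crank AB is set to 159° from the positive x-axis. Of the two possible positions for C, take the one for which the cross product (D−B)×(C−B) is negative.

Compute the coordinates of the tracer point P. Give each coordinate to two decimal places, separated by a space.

0.85 -1.61

A=(0,0), D=(4.00,0)
B = A + 1.00·(cos159°, sin159°) = (-0.9336, 0.3584)
|BD| = 4.9466
circle(B,3.00) ∩ circle(D,5.00): a=0.8560, h=2.8753
  candidates: C₊=(0.1285,3.1641) cross=14.223; C₋=(-0.2881,-2.5714) cross=-14.223
  mode - wants cross < 0 → take C=(-0.2881,-2.5714) (cross=-14.223)
ex = (C−B)/|BC| = (0.2152,-0.9766); ey = (0.9766,0.2152)
P = B + 2.31·ex + 1.32·ey = (0.8525,-1.6135)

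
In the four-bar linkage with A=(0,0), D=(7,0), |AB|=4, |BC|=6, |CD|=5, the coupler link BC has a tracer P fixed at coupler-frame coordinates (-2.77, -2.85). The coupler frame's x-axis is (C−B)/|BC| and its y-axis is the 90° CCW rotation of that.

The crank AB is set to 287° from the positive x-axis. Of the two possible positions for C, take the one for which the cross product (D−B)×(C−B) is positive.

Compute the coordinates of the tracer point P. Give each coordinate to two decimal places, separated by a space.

3.37 -7.13

A=(0,0), D=(7.00,0)
B = A + 4.00·(cos287°, sin287°) = (1.1695, -3.8252)
|BD| = 6.9733
circle(B,6.00) ∩ circle(D,5.00): a=4.2754, h=4.2096
  candidates: C₊=(2.4350,2.0398) cross=29.355; C₋=(7.0534,-4.9997) cross=-29.355
  mode + wants cross > 0 → take C=(2.4350,2.0398) (cross=29.355)
ex = (C−B)/|BC| = (0.2109,0.9775); ey = (-0.9775,0.2109)
P = B + -2.77·ex + -2.85·ey = (3.3711,-7.1340)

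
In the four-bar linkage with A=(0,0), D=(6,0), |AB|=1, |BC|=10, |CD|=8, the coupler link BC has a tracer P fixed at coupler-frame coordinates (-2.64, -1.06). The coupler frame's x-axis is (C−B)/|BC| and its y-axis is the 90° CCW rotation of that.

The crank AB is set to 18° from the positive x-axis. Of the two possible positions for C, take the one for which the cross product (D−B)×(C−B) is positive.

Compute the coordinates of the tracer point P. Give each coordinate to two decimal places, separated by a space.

A=(0,0), D=(6.00,0)
B = A + 1.00·(cos18°, sin18°) = (0.9511, 0.3090)
|BD| = 5.0584
circle(B,10.00) ∩ circle(D,8.00): a=6.0876, h=7.9335
  candidates: C₊=(7.5120,7.8558) cross=40.131; C₋=(6.5427,-7.9816) cross=-40.131
  mode + wants cross > 0 → take C=(7.5120,7.8558) (cross=40.131)
ex = (C−B)/|BC| = (0.6561,0.7547); ey = (-0.7547,0.6561)
P = B + -2.64·ex + -1.06·ey = (0.0189,-2.3788)

0.02 -2.38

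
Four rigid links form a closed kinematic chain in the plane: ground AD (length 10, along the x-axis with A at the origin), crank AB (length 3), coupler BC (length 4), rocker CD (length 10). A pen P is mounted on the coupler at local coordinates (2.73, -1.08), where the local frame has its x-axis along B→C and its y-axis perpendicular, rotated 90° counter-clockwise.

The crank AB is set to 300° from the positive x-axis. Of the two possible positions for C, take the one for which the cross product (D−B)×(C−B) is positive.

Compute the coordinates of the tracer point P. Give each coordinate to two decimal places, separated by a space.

A=(0,0), D=(10.00,0)
B = A + 3.00·(cos300°, sin300°) = (1.5000, -2.5981)
|BD| = 8.8882
circle(B,4.00) ∩ circle(D,10.00): a=-0.2813, h=3.9901
  candidates: C₊=(0.0647,1.1355) cross=35.465; C₋=(2.3973,-6.4961) cross=-35.465
  mode + wants cross > 0 → take C=(0.0647,1.1355) (cross=35.465)
ex = (C−B)/|BC| = (-0.3588,0.9334); ey = (-0.9334,-0.3588)
P = B + 2.73·ex + -1.08·ey = (1.5285,0.3377)

1.53 0.34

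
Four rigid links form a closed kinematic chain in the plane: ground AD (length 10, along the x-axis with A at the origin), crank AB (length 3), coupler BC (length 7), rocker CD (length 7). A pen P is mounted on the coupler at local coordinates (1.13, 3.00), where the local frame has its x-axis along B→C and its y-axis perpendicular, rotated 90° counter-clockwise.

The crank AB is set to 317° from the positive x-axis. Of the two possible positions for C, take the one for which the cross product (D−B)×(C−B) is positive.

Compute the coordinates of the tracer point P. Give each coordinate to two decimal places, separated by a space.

A=(0,0), D=(10.00,0)
B = A + 3.00·(cos317°, sin317°) = (2.1941, -2.0460)
|BD| = 8.0696
circle(B,7.00) ∩ circle(D,7.00): a=4.0348, h=5.7202
  candidates: C₊=(4.6467,4.5103) cross=46.160; C₋=(7.5473,-6.5563) cross=-46.160
  mode + wants cross > 0 → take C=(4.6467,4.5103) (cross=46.160)
ex = (C−B)/|BC| = (0.3504,0.9366); ey = (-0.9366,0.3504)
P = B + 1.13·ex + 3.00·ey = (-0.2198,0.0635)

-0.22 0.06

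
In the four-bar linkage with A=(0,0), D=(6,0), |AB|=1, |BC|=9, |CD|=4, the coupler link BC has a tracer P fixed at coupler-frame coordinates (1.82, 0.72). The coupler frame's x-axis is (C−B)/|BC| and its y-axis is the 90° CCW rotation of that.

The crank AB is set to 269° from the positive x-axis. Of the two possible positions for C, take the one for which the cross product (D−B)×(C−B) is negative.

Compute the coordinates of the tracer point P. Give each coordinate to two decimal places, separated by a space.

1.91 -0.67

A=(0,0), D=(6.00,0)
B = A + 1.00·(cos269°, sin269°) = (-0.0175, -0.9998)
|BD| = 6.1000
circle(B,9.00) ∩ circle(D,4.00): a=8.3779, h=3.2880
  candidates: C₊=(7.7082,3.6169) cross=20.057; C₋=(8.7861,-2.8702) cross=-20.057
  mode - wants cross < 0 → take C=(8.7861,-2.8702) (cross=-20.057)
ex = (C−B)/|BC| = (0.9782,-0.2078); ey = (0.2078,0.9782)
P = B + 1.82·ex + 0.72·ey = (1.9124,-0.6738)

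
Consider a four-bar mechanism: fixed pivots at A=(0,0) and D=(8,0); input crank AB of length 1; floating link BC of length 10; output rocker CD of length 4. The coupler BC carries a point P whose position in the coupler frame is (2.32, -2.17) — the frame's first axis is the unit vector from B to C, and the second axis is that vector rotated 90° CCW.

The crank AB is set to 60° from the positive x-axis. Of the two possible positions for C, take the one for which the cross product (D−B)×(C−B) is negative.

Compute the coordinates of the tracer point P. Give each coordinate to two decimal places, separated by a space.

A=(0,0), D=(8.00,0)
B = A + 1.00·(cos60°, sin60°) = (0.5000, 0.8660)
|BD| = 7.5498
circle(B,10.00) ∩ circle(D,4.00): a=9.3380, h=3.5781
  candidates: C₊=(10.1867,3.3493) cross=27.014; C₋=(9.3659,-3.7596) cross=-27.014
  mode - wants cross < 0 → take C=(9.3659,-3.7596) (cross=-27.014)
ex = (C−B)/|BC| = (0.8866,-0.4626); ey = (0.4626,0.8866)
P = B + 2.32·ex + -2.17·ey = (1.5531,-2.1310)

1.55 -2.13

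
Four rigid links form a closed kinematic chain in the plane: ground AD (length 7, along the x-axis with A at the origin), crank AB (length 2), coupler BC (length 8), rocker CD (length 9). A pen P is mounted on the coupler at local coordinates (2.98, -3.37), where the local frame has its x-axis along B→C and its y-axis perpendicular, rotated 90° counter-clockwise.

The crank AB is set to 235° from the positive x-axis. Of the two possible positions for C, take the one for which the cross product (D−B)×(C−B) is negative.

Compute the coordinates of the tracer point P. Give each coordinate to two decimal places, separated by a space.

-2.24 -6.00

A=(0,0), D=(7.00,0)
B = A + 2.00·(cos235°, sin235°) = (-1.1472, -1.6383)
|BD| = 8.3102
circle(B,8.00) ∩ circle(D,9.00): a=3.1323, h=7.3613
  candidates: C₊=(0.4724,6.1960) cross=61.174; C₋=(3.3749,-8.2376) cross=-61.174
  mode - wants cross < 0 → take C=(3.3749,-8.2376) (cross=-61.174)
ex = (C−B)/|BC| = (0.5653,-0.8249); ey = (0.8249,0.5653)
P = B + 2.98·ex + -3.37·ey = (-2.2427,-6.0015)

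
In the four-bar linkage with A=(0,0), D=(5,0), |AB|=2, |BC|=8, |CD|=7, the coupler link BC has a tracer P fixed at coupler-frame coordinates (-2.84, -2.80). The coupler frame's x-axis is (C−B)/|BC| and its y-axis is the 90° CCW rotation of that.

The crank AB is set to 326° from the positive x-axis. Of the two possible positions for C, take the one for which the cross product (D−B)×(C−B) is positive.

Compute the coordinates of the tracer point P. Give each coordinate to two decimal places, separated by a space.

A=(0,0), D=(5.00,0)
B = A + 2.00·(cos326°, sin326°) = (1.6581, -1.1184)
|BD| = 3.5241
circle(B,8.00) ∩ circle(D,7.00): a=3.8903, h=6.9904
  candidates: C₊=(3.1288,6.7453) cross=24.635; C₋=(7.5657,-6.5129) cross=-24.635
  mode + wants cross > 0 → take C=(3.1288,6.7453) (cross=24.635)
ex = (C−B)/|BC| = (0.1838,0.9830); ey = (-0.9830,0.1838)
P = B + -2.84·ex + -2.80·ey = (3.8882,-4.4247)

3.89 -4.42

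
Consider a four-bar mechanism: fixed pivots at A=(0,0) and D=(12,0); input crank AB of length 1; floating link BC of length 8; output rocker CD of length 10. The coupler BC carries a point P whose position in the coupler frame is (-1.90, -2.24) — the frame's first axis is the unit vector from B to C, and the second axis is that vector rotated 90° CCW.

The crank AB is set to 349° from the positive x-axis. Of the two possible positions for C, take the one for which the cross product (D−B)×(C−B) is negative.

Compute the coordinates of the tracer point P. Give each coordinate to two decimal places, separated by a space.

A=(0,0), D=(12.00,0)
B = A + 1.00·(cos349°, sin349°) = (0.9816, -0.1908)
|BD| = 11.0200
circle(B,8.00) ∩ circle(D,10.00): a=3.8766, h=6.9980
  candidates: C₊=(4.7365,6.8733) cross=77.118; C₋=(4.9788,-7.1206) cross=-77.118
  mode - wants cross < 0 → take C=(4.9788,-7.1206) (cross=-77.118)
ex = (C−B)/|BC| = (0.4997,-0.8662); ey = (0.8662,0.4997)
P = B + -1.90·ex + -2.24·ey = (-1.9081,0.3358)

-1.91 0.34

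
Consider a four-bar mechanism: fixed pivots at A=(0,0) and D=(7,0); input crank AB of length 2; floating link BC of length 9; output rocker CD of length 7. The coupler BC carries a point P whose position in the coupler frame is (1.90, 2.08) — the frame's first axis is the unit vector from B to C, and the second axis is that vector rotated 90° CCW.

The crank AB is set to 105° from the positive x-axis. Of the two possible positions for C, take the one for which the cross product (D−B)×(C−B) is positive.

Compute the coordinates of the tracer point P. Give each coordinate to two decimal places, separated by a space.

-0.12 4.72

A=(0,0), D=(7.00,0)
B = A + 2.00·(cos105°, sin105°) = (-0.5176, 1.9319)
|BD| = 7.7619
circle(B,9.00) ∩ circle(D,7.00): a=5.9423, h=6.7594
  candidates: C₊=(6.9200,6.9995) cross=52.465; C₋=(3.5553,-6.0938) cross=-52.465
  mode + wants cross > 0 → take C=(6.9200,6.9995) (cross=52.465)
ex = (C−B)/|BC| = (0.8264,0.5631); ey = (-0.5631,0.8264)
P = B + 1.90·ex + 2.08·ey = (-0.1187,4.7206)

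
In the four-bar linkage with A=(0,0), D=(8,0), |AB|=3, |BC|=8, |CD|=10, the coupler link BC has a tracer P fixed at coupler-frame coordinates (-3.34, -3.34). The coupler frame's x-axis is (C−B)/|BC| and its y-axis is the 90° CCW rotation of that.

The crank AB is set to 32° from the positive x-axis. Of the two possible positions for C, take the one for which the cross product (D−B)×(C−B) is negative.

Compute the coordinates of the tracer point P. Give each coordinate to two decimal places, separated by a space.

0.44 5.82

A=(0,0), D=(8.00,0)
B = A + 3.00·(cos32°, sin32°) = (2.5441, 1.5898)
|BD| = 5.6828
circle(B,8.00) ∩ circle(D,10.00): a=-0.3261, h=7.9934
  candidates: C₊=(4.4672,9.3552) cross=45.424; C₋=(-0.0051,-5.9932) cross=-45.424
  mode - wants cross < 0 → take C=(-0.0051,-5.9932) (cross=-45.424)
ex = (C−B)/|BC| = (-0.3187,-0.9479); ey = (0.9479,-0.3187)
P = B + -3.34·ex + -3.34·ey = (0.4426,5.8200)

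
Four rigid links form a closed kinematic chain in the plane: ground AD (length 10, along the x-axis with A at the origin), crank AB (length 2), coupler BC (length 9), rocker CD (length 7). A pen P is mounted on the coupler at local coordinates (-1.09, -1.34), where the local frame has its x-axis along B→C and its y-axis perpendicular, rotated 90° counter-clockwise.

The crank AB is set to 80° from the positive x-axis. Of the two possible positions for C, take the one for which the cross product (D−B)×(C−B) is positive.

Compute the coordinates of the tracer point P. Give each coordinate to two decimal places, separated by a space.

A=(0,0), D=(10.00,0)
B = A + 2.00·(cos80°, sin80°) = (0.3473, 1.9696)
|BD| = 9.8516
circle(B,9.00) ∩ circle(D,7.00): a=6.5499, h=6.1724
  candidates: C₊=(7.9990,6.7079) cross=60.808; C₋=(5.5309,-5.3877) cross=-60.808
  mode + wants cross > 0 → take C=(7.9990,6.7079) (cross=60.808)
ex = (C−B)/|BC| = (0.8502,0.5265); ey = (-0.5265,0.8502)
P = B + -1.09·ex + -1.34·ey = (0.1261,0.2565)

0.13 0.26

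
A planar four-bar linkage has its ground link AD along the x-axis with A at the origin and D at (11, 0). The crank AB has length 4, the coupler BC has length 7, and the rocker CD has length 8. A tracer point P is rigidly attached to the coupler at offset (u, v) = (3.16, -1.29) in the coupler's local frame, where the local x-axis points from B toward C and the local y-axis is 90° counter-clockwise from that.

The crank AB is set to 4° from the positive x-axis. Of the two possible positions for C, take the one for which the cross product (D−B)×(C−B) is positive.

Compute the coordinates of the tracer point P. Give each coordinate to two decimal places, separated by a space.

6.40 2.70

A=(0,0), D=(11.00,0)
B = A + 4.00·(cos4°, sin4°) = (3.9903, 0.2790)
|BD| = 7.0153
circle(B,7.00) ∩ circle(D,8.00): a=2.4386, h=6.5615
  candidates: C₊=(6.6879,6.7384) cross=46.031; C₋=(6.1659,-6.3743) cross=-46.031
  mode + wants cross > 0 → take C=(6.6879,6.7384) (cross=46.031)
ex = (C−B)/|BC| = (0.3854,0.9228); ey = (-0.9228,0.3854)
P = B + 3.16·ex + -1.29·ey = (6.3984,2.6978)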